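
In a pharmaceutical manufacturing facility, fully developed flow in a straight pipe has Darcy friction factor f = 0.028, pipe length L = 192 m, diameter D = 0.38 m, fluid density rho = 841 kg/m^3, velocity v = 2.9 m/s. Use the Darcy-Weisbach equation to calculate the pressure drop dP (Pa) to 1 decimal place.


dP = f * (L/D) * (rho*v^2/2)
dP = 0.028 * (192/0.38) * (841*2.9^2/2)
L/D = 505.26315789
rho*v^2/2 = 841*8.41/2 = 3536.405
dP = 0.028 * 505.26315789 * 3536.405
dP = 50030.8 Pa


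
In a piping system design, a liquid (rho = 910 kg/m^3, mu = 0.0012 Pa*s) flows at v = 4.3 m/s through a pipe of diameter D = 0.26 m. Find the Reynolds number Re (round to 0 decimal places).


Re = rho * v * D / mu
Re = 910 * 4.3 * 0.26 / 0.0012
Re = 1017.38 / 0.0012
Re = 847817


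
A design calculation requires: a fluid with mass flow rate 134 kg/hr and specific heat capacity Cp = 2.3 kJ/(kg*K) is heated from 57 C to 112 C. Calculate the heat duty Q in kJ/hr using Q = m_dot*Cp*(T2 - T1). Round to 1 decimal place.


Q = m_dot * Cp * (T2 - T1)
Q = 134 * 2.3 * (112 - 57)
Q = 134 * 2.3 * 55
Q = 16951.0 kJ/hr


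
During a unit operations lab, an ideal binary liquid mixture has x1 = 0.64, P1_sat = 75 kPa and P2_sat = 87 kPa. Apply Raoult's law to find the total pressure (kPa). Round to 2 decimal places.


P = x1*P1_sat + x2*P2_sat
x2 = 1 - x1 = 1 - 0.64 = 0.36
P = 0.64*75 + 0.36*87
P = 48.0 + 31.32
P = 79.32 kPa


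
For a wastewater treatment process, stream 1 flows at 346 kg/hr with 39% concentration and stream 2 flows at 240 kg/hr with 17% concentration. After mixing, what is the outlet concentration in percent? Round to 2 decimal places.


Mass balance on solute: F1*x1 + F2*x2 = F3*x3
F3 = F1 + F2 = 346 + 240 = 586 kg/hr
x3 = (F1*x1 + F2*x2)/F3
x3 = (346*0.39 + 240*0.17) / 586
x3 = 29.99%


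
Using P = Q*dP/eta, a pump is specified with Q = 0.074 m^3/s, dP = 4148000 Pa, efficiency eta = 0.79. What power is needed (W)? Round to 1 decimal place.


P = Q * dP / eta
P = 0.074 * 4148000 / 0.79
P = 306952.0 / 0.79
P = 388546.8 W


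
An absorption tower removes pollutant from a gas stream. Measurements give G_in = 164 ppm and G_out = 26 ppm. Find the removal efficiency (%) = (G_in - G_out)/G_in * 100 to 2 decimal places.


Efficiency = (G_in - G_out) / G_in * 100%
Efficiency = (164 - 26) / 164 * 100
Efficiency = 138 / 164 * 100
Efficiency = 84.15%


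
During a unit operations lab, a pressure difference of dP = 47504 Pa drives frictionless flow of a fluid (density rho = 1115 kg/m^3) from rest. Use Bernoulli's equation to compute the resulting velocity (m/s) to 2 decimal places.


v = sqrt(2*dP/rho)
v = sqrt(2*47504/1115)
v = sqrt(85.208969)
v = 9.23 m/s


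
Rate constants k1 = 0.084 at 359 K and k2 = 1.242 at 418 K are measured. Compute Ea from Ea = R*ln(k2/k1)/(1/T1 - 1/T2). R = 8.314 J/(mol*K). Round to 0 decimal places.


Ea = R * ln(k2/k1) / (1/T1 - 1/T2)
ln(k2/k1) = ln(1.242/0.084) = 2.6936615
1/T1 - 1/T2 = 1/359 - 1/418 = 0.000393170823
Ea = 8.314 * 2.6936615 / 0.000393170823
Ea = 56960 J/mol


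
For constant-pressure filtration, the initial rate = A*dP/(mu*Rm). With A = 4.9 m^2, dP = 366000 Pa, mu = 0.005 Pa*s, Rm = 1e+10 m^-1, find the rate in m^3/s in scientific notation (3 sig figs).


rate = A * dP / (mu * Rm)
rate = 4.9 * 366000 / (0.005 * 1e+10)
rate = 1793400.0 / 5.000e+07
rate = 3.59e-02 m^3/s


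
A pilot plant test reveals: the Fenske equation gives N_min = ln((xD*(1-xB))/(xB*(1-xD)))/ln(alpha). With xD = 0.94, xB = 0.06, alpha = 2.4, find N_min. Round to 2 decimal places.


N_min = ln((xD*(1-xB))/(xB*(1-xD))) / ln(alpha)
Numerator inside ln: 0.8836 / 0.0036 = 245.444444
ln(245.444444) = 5.503071
ln(alpha) = ln(2.4) = 0.875469
N_min = 5.503071 / 0.875469 = 6.29


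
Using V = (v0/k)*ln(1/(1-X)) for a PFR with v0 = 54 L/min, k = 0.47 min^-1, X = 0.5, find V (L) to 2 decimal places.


V = (v0/k) * ln(1/(1-X))
V = (54/0.47) * ln(1/(1-0.5))
V = 114.893617 * ln(2.0)
V = 114.893617 * 0.693147
V = 79.64 L


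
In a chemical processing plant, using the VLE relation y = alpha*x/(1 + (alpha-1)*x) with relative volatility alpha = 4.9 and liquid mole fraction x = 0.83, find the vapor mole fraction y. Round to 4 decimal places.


y = alpha*x / (1 + (alpha-1)*x)
y = 4.9*0.83 / (1 + (4.9-1)*0.83)
y = 4.067 / (1 + 3.237)
y = 4.067 / 4.237
y = 0.9599


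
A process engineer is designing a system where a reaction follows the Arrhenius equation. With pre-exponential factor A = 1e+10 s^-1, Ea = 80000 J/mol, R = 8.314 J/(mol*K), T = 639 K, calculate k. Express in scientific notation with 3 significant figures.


k = A * exp(-Ea/(R*T))
k = 1e+10 * exp(-80000 / (8.314 * 639))
k = 1e+10 * exp(-15.05841)
k = 2.89e+03


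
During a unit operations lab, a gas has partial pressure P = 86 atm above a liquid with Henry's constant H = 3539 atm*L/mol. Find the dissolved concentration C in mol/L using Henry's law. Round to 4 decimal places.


C = P / H
C = 86 / 3539
C = 0.0243 mol/L


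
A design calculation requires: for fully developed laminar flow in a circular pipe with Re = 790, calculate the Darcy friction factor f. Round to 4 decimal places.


f = 64 / Re
f = 64 / 790
f = 0.0810


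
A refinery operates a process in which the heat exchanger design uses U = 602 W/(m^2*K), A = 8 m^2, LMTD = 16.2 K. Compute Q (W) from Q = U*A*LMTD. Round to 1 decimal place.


Q = U * A * LMTD
Q = 602 * 8 * 16.2
Q = 78019.2 W


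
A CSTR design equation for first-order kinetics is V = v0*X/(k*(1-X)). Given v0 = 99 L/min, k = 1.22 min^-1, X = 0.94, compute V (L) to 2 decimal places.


V = v0 * X / (k * (1 - X))
V = 99 * 0.94 / (1.22 * (1 - 0.94))
V = 93.06 / (1.22 * 0.06)
V = 93.06 / 0.0732
V = 1271.31 L


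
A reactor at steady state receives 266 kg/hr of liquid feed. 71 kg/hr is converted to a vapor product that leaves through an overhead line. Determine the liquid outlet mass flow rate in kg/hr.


Steady-state mass balance on the main outlet: F_out = F_in - F_removed
F_out = 266 - 71
F_out = 195 kg/hr


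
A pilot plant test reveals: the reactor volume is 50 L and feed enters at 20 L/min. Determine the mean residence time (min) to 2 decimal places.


tau = V / v0
tau = 50 / 20
tau = 2.50 min


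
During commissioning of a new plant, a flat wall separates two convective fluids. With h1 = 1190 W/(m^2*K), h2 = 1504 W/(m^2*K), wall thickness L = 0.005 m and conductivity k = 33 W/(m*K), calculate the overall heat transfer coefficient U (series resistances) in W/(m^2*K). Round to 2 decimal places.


1/U = 1/h1 + L/k + 1/h2
1/U = 1/1190 + 0.005/33 + 1/1504
1/U = 0.0008403361 + 0.0001515152 + 0.0006648936
1/U = 0.0016567449
U = 603.59 W/(m^2*K)


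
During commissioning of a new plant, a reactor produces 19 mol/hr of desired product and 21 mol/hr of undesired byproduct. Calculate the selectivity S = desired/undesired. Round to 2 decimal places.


S = desired product rate / undesired product rate
S = 19 / 21
S = 0.90


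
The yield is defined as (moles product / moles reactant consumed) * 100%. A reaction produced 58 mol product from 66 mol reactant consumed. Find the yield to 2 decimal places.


Yield = (moles product / moles consumed) * 100%
Yield = (58 / 66) * 100
Yield = 0.8788 * 100
Yield = 87.88%


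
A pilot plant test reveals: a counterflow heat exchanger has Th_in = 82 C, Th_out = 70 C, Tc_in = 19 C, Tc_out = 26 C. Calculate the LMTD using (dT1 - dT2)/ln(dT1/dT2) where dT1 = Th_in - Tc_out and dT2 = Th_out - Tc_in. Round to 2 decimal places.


dT1 = Th_in - Tc_out = 82 - 26 = 56
dT2 = Th_out - Tc_in = 70 - 19 = 51
LMTD = (dT1 - dT2) / ln(dT1/dT2)
LMTD = (56 - 51) / ln(56/51)
LMTD = 53.46 K


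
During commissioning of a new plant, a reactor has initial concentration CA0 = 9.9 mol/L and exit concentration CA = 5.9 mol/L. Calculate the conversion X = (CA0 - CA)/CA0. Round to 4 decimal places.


X = (CA0 - CA) / CA0
X = (9.9 - 5.9) / 9.9
X = 4.0 / 9.9
X = 0.4040


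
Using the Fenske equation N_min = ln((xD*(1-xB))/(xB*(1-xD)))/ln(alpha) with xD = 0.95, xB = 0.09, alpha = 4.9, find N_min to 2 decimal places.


N_min = ln((xD*(1-xB))/(xB*(1-xD))) / ln(alpha)
Numerator inside ln: 0.8645 / 0.0045 = 192.111111
ln(192.111111) = 5.258074
ln(alpha) = ln(4.9) = 1.589235
N_min = 5.258074 / 1.589235 = 3.31


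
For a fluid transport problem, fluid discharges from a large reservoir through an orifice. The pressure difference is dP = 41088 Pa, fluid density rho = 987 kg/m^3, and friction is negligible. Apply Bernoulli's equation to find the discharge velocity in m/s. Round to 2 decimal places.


v = sqrt(2*dP/rho)
v = sqrt(2*41088/987)
v = sqrt(83.258359)
v = 9.12 m/s


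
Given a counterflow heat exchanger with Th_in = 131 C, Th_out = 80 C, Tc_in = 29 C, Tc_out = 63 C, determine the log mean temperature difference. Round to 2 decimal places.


dT1 = Th_in - Tc_out = 131 - 63 = 68
dT2 = Th_out - Tc_in = 80 - 29 = 51
LMTD = (dT1 - dT2) / ln(dT1/dT2)
LMTD = (68 - 51) / ln(68/51)
LMTD = 59.09 K


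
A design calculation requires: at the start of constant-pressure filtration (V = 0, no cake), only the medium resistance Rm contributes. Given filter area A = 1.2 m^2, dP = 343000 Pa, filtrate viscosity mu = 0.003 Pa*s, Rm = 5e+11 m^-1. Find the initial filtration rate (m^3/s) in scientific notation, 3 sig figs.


rate = A * dP / (mu * Rm)
rate = 1.2 * 343000 / (0.003 * 5e+11)
rate = 411600.0 / 1.500e+09
rate = 2.74e-04 m^3/s


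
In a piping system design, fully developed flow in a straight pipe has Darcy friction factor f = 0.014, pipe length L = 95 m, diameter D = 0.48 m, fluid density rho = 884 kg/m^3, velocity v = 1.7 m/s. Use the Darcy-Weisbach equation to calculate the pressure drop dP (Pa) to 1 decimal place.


dP = f * (L/D) * (rho*v^2/2)
dP = 0.014 * (95/0.48) * (884*1.7^2/2)
L/D = 197.91666667
rho*v^2/2 = 884*2.89/2 = 1277.38
dP = 0.014 * 197.91666667 * 1277.38
dP = 3539.4 Pa


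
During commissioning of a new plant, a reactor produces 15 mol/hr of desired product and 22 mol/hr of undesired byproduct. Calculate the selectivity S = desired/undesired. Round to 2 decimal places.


S = desired product rate / undesired product rate
S = 15 / 22
S = 0.68


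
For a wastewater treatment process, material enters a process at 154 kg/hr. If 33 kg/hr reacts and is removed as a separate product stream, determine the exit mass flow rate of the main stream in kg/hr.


Steady-state mass balance on the main outlet: F_out = F_in - F_removed
F_out = 154 - 33
F_out = 121 kg/hr


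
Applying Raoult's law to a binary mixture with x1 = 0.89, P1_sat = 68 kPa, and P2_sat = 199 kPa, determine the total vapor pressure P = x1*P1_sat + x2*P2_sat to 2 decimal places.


P = x1*P1_sat + x2*P2_sat
x2 = 1 - x1 = 1 - 0.89 = 0.11
P = 0.89*68 + 0.11*199
P = 60.52 + 21.89
P = 82.41 kPa


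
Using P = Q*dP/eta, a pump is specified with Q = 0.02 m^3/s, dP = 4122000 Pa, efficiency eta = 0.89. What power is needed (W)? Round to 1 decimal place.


P = Q * dP / eta
P = 0.02 * 4122000 / 0.89
P = 82440.0 / 0.89
P = 92629.2 W


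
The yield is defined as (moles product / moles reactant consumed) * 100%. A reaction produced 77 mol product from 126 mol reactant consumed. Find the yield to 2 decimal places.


Yield = (moles product / moles consumed) * 100%
Yield = (77 / 126) * 100
Yield = 0.6111 * 100
Yield = 61.11%


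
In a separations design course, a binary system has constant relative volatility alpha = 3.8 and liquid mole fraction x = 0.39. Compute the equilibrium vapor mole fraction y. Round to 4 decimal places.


y = alpha*x / (1 + (alpha-1)*x)
y = 3.8*0.39 / (1 + (3.8-1)*0.39)
y = 1.482 / (1 + 1.092)
y = 1.482 / 2.092
y = 0.7084


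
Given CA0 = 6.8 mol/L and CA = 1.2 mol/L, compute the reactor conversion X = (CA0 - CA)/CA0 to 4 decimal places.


X = (CA0 - CA) / CA0
X = (6.8 - 1.2) / 6.8
X = 5.6 / 6.8
X = 0.8235


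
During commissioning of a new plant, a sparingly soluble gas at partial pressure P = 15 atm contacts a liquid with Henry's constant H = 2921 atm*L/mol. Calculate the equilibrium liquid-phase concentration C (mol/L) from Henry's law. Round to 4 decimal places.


C = P / H
C = 15 / 2921
C = 0.0051 mol/L


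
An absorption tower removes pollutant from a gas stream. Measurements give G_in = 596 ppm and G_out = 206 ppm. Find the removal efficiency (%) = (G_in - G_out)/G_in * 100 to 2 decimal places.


Efficiency = (G_in - G_out) / G_in * 100%
Efficiency = (596 - 206) / 596 * 100
Efficiency = 390 / 596 * 100
Efficiency = 65.44%


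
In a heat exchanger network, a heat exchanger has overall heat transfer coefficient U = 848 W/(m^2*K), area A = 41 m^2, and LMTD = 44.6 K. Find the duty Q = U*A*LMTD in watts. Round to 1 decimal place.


Q = U * A * LMTD
Q = 848 * 41 * 44.6
Q = 1550652.8 W


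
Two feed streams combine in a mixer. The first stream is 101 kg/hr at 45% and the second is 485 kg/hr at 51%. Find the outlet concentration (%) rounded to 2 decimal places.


Mass balance on solute: F1*x1 + F2*x2 = F3*x3
F3 = F1 + F2 = 101 + 485 = 586 kg/hr
x3 = (F1*x1 + F2*x2)/F3
x3 = (101*0.45 + 485*0.51) / 586
x3 = 49.97%


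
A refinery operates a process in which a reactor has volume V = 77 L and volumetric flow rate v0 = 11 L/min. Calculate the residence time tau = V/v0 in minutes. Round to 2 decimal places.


tau = V / v0
tau = 77 / 11
tau = 7.00 min


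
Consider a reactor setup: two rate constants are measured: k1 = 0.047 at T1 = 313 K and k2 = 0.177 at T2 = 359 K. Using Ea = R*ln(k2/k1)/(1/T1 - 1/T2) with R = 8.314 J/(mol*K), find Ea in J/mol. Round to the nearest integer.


Ea = R * ln(k2/k1) / (1/T1 - 1/T2)
ln(k2/k1) = ln(0.177/0.047) = 1.3260021
1/T1 - 1/T2 = 1/313 - 1/359 = 0.000409372859
Ea = 8.314 * 1.3260021 / 0.000409372859
Ea = 26930 J/mol


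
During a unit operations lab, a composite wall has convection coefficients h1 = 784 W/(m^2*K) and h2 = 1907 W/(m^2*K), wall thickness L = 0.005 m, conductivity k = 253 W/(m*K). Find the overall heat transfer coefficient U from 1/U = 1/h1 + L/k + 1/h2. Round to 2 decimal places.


1/U = 1/h1 + L/k + 1/h2
1/U = 1/784 + 0.005/253 + 1/1907
1/U = 0.0012755102 + 1.97628e-05 + 0.0005243838
1/U = 0.0018196568
U = 549.55 W/(m^2*K)


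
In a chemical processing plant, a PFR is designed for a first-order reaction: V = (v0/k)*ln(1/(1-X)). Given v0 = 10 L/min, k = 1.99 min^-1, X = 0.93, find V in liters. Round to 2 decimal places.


V = (v0/k) * ln(1/(1-X))
V = (10/1.99) * ln(1/(1-0.93))
V = 5.025126 * ln(14.285714)
V = 5.025126 * 2.65926
V = 13.36 L


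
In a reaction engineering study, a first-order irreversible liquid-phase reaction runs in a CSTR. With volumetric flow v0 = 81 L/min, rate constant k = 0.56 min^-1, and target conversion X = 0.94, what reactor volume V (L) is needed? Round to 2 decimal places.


V = v0 * X / (k * (1 - X))
V = 81 * 0.94 / (0.56 * (1 - 0.94))
V = 76.14 / (0.56 * 0.06)
V = 76.14 / 0.0336
V = 2266.07 L


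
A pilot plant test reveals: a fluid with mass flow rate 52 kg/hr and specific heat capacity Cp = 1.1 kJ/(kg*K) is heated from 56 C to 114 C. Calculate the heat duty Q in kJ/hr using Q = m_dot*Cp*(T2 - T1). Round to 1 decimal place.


Q = m_dot * Cp * (T2 - T1)
Q = 52 * 1.1 * (114 - 56)
Q = 52 * 1.1 * 58
Q = 3317.6 kJ/hr


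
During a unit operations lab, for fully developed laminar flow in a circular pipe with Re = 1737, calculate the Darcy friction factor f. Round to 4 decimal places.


f = 64 / Re
f = 64 / 1737
f = 0.0368


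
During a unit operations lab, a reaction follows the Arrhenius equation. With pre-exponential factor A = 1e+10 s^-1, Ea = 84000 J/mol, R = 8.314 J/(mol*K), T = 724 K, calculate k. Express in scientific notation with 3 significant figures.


k = A * exp(-Ea/(R*T))
k = 1e+10 * exp(-84000 / (8.314 * 724))
k = 1e+10 * exp(-13.955028)
k = 8.70e+03


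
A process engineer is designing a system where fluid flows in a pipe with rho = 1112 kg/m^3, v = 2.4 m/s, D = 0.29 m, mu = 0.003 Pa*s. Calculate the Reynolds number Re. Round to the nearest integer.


Re = rho * v * D / mu
Re = 1112 * 2.4 * 0.29 / 0.003
Re = 773.952 / 0.003
Re = 257984


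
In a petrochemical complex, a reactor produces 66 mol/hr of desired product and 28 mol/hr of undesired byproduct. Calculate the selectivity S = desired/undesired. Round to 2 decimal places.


S = desired product rate / undesired product rate
S = 66 / 28
S = 2.36


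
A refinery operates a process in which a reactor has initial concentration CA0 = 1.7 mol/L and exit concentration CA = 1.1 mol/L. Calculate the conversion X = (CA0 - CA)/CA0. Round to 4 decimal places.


X = (CA0 - CA) / CA0
X = (1.7 - 1.1) / 1.7
X = 0.6 / 1.7
X = 0.3529


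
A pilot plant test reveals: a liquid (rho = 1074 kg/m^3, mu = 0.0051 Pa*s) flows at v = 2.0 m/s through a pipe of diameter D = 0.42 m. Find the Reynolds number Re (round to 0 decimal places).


Re = rho * v * D / mu
Re = 1074 * 2.0 * 0.42 / 0.0051
Re = 902.16 / 0.0051
Re = 176894


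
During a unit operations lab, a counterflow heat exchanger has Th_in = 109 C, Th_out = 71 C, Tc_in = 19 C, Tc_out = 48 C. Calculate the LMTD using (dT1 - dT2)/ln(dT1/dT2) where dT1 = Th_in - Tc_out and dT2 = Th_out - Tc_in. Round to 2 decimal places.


dT1 = Th_in - Tc_out = 109 - 48 = 61
dT2 = Th_out - Tc_in = 71 - 19 = 52
LMTD = (dT1 - dT2) / ln(dT1/dT2)
LMTD = (61 - 52) / ln(61/52)
LMTD = 56.38 K


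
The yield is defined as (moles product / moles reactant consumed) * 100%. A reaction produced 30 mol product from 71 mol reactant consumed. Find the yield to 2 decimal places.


Yield = (moles product / moles consumed) * 100%
Yield = (30 / 71) * 100
Yield = 0.4225 * 100
Yield = 42.25%


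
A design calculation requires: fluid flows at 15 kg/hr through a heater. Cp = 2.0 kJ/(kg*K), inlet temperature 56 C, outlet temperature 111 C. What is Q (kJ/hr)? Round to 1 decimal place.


Q = m_dot * Cp * (T2 - T1)
Q = 15 * 2.0 * (111 - 56)
Q = 15 * 2.0 * 55
Q = 1650.0 kJ/hr


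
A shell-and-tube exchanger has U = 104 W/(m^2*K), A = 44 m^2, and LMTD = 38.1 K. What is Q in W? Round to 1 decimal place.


Q = U * A * LMTD
Q = 104 * 44 * 38.1
Q = 174345.6 W


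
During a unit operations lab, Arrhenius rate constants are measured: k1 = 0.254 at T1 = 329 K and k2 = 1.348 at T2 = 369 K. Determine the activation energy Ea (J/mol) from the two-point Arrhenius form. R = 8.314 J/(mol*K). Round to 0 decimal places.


Ea = R * ln(k2/k1) / (1/T1 - 1/T2)
ln(k2/k1) = ln(1.348/0.254) = 1.669043
1/T1 - 1/T2 = 1/329 - 1/369 = 0.000329486578
Ea = 8.314 * 1.669043 / 0.000329486578
Ea = 42115 J/mol


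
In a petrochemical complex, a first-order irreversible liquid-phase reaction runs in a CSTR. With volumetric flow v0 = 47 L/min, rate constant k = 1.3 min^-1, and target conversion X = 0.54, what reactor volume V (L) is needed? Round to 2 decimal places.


V = v0 * X / (k * (1 - X))
V = 47 * 0.54 / (1.3 * (1 - 0.54))
V = 25.38 / (1.3 * 0.46)
V = 25.38 / 0.598
V = 42.44 L


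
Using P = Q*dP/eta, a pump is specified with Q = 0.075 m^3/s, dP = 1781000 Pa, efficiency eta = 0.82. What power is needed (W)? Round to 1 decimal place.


P = Q * dP / eta
P = 0.075 * 1781000 / 0.82
P = 133575.0 / 0.82
P = 162896.3 W


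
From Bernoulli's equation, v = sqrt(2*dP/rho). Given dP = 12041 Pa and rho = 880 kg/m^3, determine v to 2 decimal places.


v = sqrt(2*dP/rho)
v = sqrt(2*12041/880)
v = sqrt(27.365909)
v = 5.23 m/s


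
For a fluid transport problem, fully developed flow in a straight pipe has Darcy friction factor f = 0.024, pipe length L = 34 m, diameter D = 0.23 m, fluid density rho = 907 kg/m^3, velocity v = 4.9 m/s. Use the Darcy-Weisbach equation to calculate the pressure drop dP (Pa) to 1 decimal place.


dP = f * (L/D) * (rho*v^2/2)
dP = 0.024 * (34/0.23) * (907*4.9^2/2)
L/D = 147.82608696
rho*v^2/2 = 907*24.01/2 = 10888.535
dP = 0.024 * 147.82608696 * 10888.535
dP = 38630.6 Pa


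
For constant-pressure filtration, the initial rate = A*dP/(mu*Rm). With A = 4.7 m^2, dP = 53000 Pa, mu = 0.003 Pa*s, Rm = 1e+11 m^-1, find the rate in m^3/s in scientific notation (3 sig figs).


rate = A * dP / (mu * Rm)
rate = 4.7 * 53000 / (0.003 * 1e+11)
rate = 249100.0 / 3.000e+08
rate = 8.30e-04 m^3/s


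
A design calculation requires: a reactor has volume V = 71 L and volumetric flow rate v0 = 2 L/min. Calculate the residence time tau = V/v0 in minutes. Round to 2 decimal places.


tau = V / v0
tau = 71 / 2
tau = 35.50 min


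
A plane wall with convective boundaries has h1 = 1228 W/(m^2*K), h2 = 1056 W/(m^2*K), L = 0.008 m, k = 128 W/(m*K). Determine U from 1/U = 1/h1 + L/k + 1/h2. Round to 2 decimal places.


1/U = 1/h1 + L/k + 1/h2
1/U = 1/1228 + 0.008/128 + 1/1056
1/U = 0.0008143322 + 6.25e-05 + 0.0009469697
1/U = 0.0018238019
U = 548.31 W/(m^2*K)


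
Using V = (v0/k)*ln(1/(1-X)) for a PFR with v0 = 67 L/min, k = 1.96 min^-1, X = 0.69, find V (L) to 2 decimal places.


V = (v0/k) * ln(1/(1-X))
V = (67/1.96) * ln(1/(1-0.69))
V = 34.183673 * ln(3.225806)
V = 34.183673 * 1.171183
V = 40.04 L


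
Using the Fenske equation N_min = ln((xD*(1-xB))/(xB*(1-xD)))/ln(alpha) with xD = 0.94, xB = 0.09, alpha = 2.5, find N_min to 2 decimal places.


N_min = ln((xD*(1-xB))/(xB*(1-xD))) / ln(alpha)
Numerator inside ln: 0.8554 / 0.0054 = 158.407407
ln(158.407407) = 5.06517
ln(alpha) = ln(2.5) = 0.916291
N_min = 5.06517 / 0.916291 = 5.53


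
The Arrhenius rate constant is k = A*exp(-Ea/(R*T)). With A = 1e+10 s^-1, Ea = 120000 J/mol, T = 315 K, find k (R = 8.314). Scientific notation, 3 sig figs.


k = A * exp(-Ea/(R*T))
k = 1e+10 * exp(-120000 / (8.314 * 315))
k = 1e+10 * exp(-45.820589)
k = 1.26e-10


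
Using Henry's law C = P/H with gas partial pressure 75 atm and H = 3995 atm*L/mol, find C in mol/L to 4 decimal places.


C = P / H
C = 75 / 3995
C = 0.0188 mol/L


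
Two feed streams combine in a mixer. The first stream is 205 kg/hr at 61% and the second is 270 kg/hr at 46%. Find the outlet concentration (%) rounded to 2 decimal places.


Mass balance on solute: F1*x1 + F2*x2 = F3*x3
F3 = F1 + F2 = 205 + 270 = 475 kg/hr
x3 = (F1*x1 + F2*x2)/F3
x3 = (205*0.61 + 270*0.46) / 475
x3 = 52.47%


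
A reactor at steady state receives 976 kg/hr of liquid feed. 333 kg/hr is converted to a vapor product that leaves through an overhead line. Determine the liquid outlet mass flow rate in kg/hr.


Steady-state mass balance on the main outlet: F_out = F_in - F_removed
F_out = 976 - 333
F_out = 643 kg/hr


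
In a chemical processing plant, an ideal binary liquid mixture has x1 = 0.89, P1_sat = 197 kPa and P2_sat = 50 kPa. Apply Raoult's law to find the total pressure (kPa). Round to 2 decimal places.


P = x1*P1_sat + x2*P2_sat
x2 = 1 - x1 = 1 - 0.89 = 0.11
P = 0.89*197 + 0.11*50
P = 175.33 + 5.5
P = 180.83 kPa


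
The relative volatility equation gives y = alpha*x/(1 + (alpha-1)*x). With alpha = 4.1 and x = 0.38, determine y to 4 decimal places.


y = alpha*x / (1 + (alpha-1)*x)
y = 4.1*0.38 / (1 + (4.1-1)*0.38)
y = 1.558 / (1 + 1.178)
y = 1.558 / 2.178
y = 0.7153


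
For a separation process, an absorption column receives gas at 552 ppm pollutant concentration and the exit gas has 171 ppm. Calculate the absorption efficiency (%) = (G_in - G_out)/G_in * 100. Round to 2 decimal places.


Efficiency = (G_in - G_out) / G_in * 100%
Efficiency = (552 - 171) / 552 * 100
Efficiency = 381 / 552 * 100
Efficiency = 69.02%


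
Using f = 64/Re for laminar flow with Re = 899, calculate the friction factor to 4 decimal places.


f = 64 / Re
f = 64 / 899
f = 0.0712


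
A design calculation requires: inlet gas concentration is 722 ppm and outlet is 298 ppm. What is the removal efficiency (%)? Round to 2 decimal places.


Efficiency = (G_in - G_out) / G_in * 100%
Efficiency = (722 - 298) / 722 * 100
Efficiency = 424 / 722 * 100
Efficiency = 58.73%


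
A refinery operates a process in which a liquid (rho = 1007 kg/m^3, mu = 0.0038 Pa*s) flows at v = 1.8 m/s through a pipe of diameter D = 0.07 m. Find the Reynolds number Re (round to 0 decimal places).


Re = rho * v * D / mu
Re = 1007 * 1.8 * 0.07 / 0.0038
Re = 126.882 / 0.0038
Re = 33390


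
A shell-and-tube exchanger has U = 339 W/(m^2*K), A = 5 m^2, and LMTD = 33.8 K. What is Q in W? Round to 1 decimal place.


Q = U * A * LMTD
Q = 339 * 5 * 33.8
Q = 57291.0 W


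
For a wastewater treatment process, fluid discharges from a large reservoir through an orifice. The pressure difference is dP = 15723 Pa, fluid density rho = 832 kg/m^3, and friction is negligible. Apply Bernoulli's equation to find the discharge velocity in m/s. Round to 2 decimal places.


v = sqrt(2*dP/rho)
v = sqrt(2*15723/832)
v = sqrt(37.795673)
v = 6.15 m/s


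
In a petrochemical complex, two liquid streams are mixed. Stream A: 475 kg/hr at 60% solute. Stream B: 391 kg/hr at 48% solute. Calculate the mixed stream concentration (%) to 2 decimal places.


Mass balance on solute: F1*x1 + F2*x2 = F3*x3
F3 = F1 + F2 = 475 + 391 = 866 kg/hr
x3 = (F1*x1 + F2*x2)/F3
x3 = (475*0.6 + 391*0.48) / 866
x3 = 54.58%


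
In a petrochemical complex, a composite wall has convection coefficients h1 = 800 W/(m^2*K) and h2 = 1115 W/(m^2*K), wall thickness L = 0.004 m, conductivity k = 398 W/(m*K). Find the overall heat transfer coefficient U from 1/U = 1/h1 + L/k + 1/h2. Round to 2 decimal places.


1/U = 1/h1 + L/k + 1/h2
1/U = 1/800 + 0.004/398 + 1/1115
1/U = 0.00125 + 1.00503e-05 + 0.000896861
1/U = 0.0021569113
U = 463.63 W/(m^2*K)


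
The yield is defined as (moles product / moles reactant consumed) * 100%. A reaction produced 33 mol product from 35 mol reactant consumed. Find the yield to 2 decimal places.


Yield = (moles product / moles consumed) * 100%
Yield = (33 / 35) * 100
Yield = 0.9429 * 100
Yield = 94.29%


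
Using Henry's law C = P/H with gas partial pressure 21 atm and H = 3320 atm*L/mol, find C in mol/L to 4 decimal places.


C = P / H
C = 21 / 3320
C = 0.0063 mol/L


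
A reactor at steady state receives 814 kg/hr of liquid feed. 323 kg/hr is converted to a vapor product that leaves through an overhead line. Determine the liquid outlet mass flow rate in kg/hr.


Steady-state mass balance on the main outlet: F_out = F_in - F_removed
F_out = 814 - 323
F_out = 491 kg/hr


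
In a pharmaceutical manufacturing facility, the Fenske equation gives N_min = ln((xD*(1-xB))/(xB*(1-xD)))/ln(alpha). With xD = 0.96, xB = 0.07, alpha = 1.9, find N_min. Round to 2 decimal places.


N_min = ln((xD*(1-xB))/(xB*(1-xD))) / ln(alpha)
Numerator inside ln: 0.8928 / 0.0028 = 318.857143
ln(318.857143) = 5.764743
ln(alpha) = ln(1.9) = 0.641854
N_min = 5.764743 / 0.641854 = 8.98


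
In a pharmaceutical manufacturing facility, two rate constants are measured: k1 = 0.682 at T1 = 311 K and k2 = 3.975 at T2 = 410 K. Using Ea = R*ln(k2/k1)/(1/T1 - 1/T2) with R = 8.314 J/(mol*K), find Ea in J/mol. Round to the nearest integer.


Ea = R * ln(k2/k1) / (1/T1 - 1/T2)
ln(k2/k1) = ln(3.975/0.682) = 1.7627504
1/T1 - 1/T2 = 1/311 - 1/410 = 0.000776409693
Ea = 8.314 * 1.7627504 / 0.000776409693
Ea = 18876 J/mol


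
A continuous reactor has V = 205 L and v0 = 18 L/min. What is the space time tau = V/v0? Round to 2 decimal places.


tau = V / v0
tau = 205 / 18
tau = 11.39 min


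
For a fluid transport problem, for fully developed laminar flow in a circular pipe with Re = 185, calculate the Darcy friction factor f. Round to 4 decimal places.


f = 64 / Re
f = 64 / 185
f = 0.3459


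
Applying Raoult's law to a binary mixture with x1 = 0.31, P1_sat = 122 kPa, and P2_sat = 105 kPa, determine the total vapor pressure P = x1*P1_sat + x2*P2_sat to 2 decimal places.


P = x1*P1_sat + x2*P2_sat
x2 = 1 - x1 = 1 - 0.31 = 0.69
P = 0.31*122 + 0.69*105
P = 37.82 + 72.45
P = 110.27 kPa


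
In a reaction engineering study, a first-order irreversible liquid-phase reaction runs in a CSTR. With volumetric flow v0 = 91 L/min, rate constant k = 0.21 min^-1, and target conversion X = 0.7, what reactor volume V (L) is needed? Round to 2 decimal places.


V = v0 * X / (k * (1 - X))
V = 91 * 0.7 / (0.21 * (1 - 0.7))
V = 63.7 / (0.21 * 0.3)
V = 63.7 / 0.063
V = 1011.11 L


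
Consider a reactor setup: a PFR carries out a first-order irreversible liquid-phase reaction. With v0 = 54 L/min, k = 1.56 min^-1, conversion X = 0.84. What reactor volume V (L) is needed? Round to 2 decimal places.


V = (v0/k) * ln(1/(1-X))
V = (54/1.56) * ln(1/(1-0.84))
V = 34.615385 * ln(6.25)
V = 34.615385 * 1.832581
V = 63.44 L


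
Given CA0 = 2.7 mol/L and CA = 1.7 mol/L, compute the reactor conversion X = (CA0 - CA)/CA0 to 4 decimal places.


X = (CA0 - CA) / CA0
X = (2.7 - 1.7) / 2.7
X = 1.0 / 2.7
X = 0.3704


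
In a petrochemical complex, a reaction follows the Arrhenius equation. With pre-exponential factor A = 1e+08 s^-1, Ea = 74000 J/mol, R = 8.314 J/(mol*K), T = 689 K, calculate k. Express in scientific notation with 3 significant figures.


k = A * exp(-Ea/(R*T))
k = 1e+08 * exp(-74000 / (8.314 * 689))
k = 1e+08 * exp(-12.918214)
k = 2.45e+02


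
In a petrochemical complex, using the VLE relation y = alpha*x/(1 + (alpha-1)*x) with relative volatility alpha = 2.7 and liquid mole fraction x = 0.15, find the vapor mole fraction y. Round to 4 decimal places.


y = alpha*x / (1 + (alpha-1)*x)
y = 2.7*0.15 / (1 + (2.7-1)*0.15)
y = 0.405 / (1 + 0.255)
y = 0.405 / 1.255
y = 0.3227


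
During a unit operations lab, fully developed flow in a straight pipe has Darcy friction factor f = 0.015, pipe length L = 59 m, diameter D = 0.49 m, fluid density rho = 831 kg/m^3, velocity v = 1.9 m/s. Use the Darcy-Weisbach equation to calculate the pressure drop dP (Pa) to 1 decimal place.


dP = f * (L/D) * (rho*v^2/2)
dP = 0.015 * (59/0.49) * (831*1.9^2/2)
L/D = 120.40816327
rho*v^2/2 = 831*3.61/2 = 1499.955
dP = 0.015 * 120.40816327 * 1499.955
dP = 2709.1 Pa


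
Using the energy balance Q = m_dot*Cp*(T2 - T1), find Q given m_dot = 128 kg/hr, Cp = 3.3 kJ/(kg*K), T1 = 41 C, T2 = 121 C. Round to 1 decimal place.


Q = m_dot * Cp * (T2 - T1)
Q = 128 * 3.3 * (121 - 41)
Q = 128 * 3.3 * 80
Q = 33792.0 kJ/hr


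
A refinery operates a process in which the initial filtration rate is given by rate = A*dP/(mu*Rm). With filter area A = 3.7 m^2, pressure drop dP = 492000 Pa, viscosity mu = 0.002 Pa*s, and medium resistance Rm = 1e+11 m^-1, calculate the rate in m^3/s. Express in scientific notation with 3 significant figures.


rate = A * dP / (mu * Rm)
rate = 3.7 * 492000 / (0.002 * 1e+11)
rate = 1820400.0 / 2.000e+08
rate = 9.10e-03 m^3/s


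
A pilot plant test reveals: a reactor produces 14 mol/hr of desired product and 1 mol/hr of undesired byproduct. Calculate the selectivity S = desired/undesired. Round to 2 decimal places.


S = desired product rate / undesired product rate
S = 14 / 1
S = 14.00


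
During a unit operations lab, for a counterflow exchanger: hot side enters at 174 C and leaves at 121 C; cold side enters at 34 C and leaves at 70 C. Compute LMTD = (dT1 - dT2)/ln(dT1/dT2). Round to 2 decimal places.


dT1 = Th_in - Tc_out = 174 - 70 = 104
dT2 = Th_out - Tc_in = 121 - 34 = 87
LMTD = (dT1 - dT2) / ln(dT1/dT2)
LMTD = (104 - 87) / ln(104/87)
LMTD = 95.25 K


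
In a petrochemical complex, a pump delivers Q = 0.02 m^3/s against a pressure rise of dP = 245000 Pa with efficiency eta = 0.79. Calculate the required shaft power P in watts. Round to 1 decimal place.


P = Q * dP / eta
P = 0.02 * 245000 / 0.79
P = 4900.0 / 0.79
P = 6202.5 W


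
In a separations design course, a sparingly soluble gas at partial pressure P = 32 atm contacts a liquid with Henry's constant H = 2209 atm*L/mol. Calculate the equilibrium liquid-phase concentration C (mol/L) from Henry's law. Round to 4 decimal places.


C = P / H
C = 32 / 2209
C = 0.0145 mol/L


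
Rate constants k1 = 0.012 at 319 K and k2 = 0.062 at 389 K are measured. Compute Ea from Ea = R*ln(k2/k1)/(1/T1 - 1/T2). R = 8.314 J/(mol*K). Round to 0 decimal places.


Ea = R * ln(k2/k1) / (1/T1 - 1/T2)
ln(k2/k1) = ln(0.062/0.012) = 1.6422277
1/T1 - 1/T2 = 1/319 - 1/389 = 0.000564102151
Ea = 8.314 * 1.6422277 / 0.000564102151
Ea = 24204 J/mol


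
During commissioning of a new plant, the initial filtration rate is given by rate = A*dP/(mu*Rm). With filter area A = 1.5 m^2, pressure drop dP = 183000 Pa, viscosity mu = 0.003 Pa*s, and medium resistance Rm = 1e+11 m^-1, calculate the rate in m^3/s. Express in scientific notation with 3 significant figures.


rate = A * dP / (mu * Rm)
rate = 1.5 * 183000 / (0.003 * 1e+11)
rate = 274500.0 / 3.000e+08
rate = 9.15e-04 m^3/s


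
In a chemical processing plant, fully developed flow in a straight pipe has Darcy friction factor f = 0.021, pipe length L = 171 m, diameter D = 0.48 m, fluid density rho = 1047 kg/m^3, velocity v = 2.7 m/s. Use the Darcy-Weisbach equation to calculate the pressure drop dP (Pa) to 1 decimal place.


dP = f * (L/D) * (rho*v^2/2)
dP = 0.021 * (171/0.48) * (1047*2.7^2/2)
L/D = 356.25
rho*v^2/2 = 1047*7.29/2 = 3816.315
dP = 0.021 * 356.25 * 3816.315
dP = 28550.8 Pa


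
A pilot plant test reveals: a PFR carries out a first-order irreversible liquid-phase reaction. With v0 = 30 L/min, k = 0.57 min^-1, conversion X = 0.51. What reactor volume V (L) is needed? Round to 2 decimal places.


V = (v0/k) * ln(1/(1-X))
V = (30/0.57) * ln(1/(1-0.51))
V = 52.631579 * ln(2.040816)
V = 52.631579 * 0.71335
V = 37.54 L


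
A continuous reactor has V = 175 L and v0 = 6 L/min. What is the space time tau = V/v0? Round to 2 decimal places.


tau = V / v0
tau = 175 / 6
tau = 29.17 min


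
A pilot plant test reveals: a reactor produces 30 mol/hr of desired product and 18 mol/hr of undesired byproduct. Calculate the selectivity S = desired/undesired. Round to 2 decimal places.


S = desired product rate / undesired product rate
S = 30 / 18
S = 1.67


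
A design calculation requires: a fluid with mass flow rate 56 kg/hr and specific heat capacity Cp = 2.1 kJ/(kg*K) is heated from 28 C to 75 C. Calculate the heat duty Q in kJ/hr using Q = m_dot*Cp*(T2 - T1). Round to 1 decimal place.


Q = m_dot * Cp * (T2 - T1)
Q = 56 * 2.1 * (75 - 28)
Q = 56 * 2.1 * 47
Q = 5527.2 kJ/hr


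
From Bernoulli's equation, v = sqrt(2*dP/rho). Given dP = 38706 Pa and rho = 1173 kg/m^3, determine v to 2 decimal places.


v = sqrt(2*dP/rho)
v = sqrt(2*38706/1173)
v = sqrt(65.994885)
v = 8.12 m/s


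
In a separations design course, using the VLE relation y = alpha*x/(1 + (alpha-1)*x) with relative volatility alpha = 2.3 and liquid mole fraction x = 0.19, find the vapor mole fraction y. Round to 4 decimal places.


y = alpha*x / (1 + (alpha-1)*x)
y = 2.3*0.19 / (1 + (2.3-1)*0.19)
y = 0.437 / (1 + 0.247)
y = 0.437 / 1.247
y = 0.3504


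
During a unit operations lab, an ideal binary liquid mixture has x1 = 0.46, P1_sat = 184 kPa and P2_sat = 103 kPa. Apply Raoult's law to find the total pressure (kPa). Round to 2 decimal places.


P = x1*P1_sat + x2*P2_sat
x2 = 1 - x1 = 1 - 0.46 = 0.54
P = 0.46*184 + 0.54*103
P = 84.64 + 55.62
P = 140.26 kPa


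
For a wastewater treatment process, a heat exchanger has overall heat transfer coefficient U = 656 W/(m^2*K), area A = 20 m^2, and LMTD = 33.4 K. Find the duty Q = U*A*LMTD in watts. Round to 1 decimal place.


Q = U * A * LMTD
Q = 656 * 20 * 33.4
Q = 438208.0 W


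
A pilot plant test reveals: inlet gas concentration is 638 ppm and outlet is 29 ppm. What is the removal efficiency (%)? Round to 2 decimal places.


Efficiency = (G_in - G_out) / G_in * 100%
Efficiency = (638 - 29) / 638 * 100
Efficiency = 609 / 638 * 100
Efficiency = 95.45%


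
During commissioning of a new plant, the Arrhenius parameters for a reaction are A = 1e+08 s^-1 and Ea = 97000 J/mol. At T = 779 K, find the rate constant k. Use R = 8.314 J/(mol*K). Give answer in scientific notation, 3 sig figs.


k = A * exp(-Ea/(R*T))
k = 1e+08 * exp(-97000 / (8.314 * 779))
k = 1e+08 * exp(-14.97698)
k = 3.13e+01


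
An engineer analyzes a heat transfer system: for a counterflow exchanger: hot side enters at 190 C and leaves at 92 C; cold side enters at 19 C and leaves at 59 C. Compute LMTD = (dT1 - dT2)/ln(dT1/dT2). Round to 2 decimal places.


dT1 = Th_in - Tc_out = 190 - 59 = 131
dT2 = Th_out - Tc_in = 92 - 19 = 73
LMTD = (dT1 - dT2) / ln(dT1/dT2)
LMTD = (131 - 73) / ln(131/73)
LMTD = 99.19 K


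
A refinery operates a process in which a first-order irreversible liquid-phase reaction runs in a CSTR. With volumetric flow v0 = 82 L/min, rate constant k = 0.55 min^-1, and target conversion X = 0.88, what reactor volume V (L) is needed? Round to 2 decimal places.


V = v0 * X / (k * (1 - X))
V = 82 * 0.88 / (0.55 * (1 - 0.88))
V = 72.16 / (0.55 * 0.12)
V = 72.16 / 0.066
V = 1093.33 L


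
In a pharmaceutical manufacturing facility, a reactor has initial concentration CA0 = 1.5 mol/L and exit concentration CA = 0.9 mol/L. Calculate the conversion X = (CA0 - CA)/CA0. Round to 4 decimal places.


X = (CA0 - CA) / CA0
X = (1.5 - 0.9) / 1.5
X = 0.6 / 1.5
X = 0.4000


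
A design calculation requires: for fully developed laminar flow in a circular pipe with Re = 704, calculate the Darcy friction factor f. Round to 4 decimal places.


f = 64 / Re
f = 64 / 704
f = 0.0909


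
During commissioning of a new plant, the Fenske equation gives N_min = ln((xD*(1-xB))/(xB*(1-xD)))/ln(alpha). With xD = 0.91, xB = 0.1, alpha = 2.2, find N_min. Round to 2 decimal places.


N_min = ln((xD*(1-xB))/(xB*(1-xD))) / ln(alpha)
Numerator inside ln: 0.819 / 0.009 = 91.0
ln(91.0) = 4.51086
ln(alpha) = ln(2.2) = 0.788457
N_min = 4.51086 / 0.788457 = 5.72


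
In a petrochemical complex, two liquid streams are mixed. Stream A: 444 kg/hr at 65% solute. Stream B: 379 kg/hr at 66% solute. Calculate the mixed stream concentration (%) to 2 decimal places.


Mass balance on solute: F1*x1 + F2*x2 = F3*x3
F3 = F1 + F2 = 444 + 379 = 823 kg/hr
x3 = (F1*x1 + F2*x2)/F3
x3 = (444*0.65 + 379*0.66) / 823
x3 = 65.46%


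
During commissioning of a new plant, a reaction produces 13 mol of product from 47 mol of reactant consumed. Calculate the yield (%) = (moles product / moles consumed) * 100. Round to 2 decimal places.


Yield = (moles product / moles consumed) * 100%
Yield = (13 / 47) * 100
Yield = 0.2766 * 100
Yield = 27.66%


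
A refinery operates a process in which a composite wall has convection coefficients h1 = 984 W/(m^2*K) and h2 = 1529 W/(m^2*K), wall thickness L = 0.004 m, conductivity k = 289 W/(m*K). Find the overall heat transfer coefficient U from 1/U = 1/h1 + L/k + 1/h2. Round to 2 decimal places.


1/U = 1/h1 + L/k + 1/h2
1/U = 1/984 + 0.004/289 + 1/1529
1/U = 0.0010162602 + 1.38408e-05 + 0.0006540222
1/U = 0.0016841232
U = 593.78 W/(m^2*K)


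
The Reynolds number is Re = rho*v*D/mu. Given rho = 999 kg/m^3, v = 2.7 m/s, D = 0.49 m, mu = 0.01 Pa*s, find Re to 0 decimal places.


Re = rho * v * D / mu
Re = 999 * 2.7 * 0.49 / 0.01
Re = 1321.677 / 0.01
Re = 132168


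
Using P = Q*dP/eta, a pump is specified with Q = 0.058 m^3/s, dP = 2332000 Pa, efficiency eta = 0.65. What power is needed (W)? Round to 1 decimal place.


P = Q * dP / eta
P = 0.058 * 2332000 / 0.65
P = 135256.0 / 0.65
P = 208086.2 W


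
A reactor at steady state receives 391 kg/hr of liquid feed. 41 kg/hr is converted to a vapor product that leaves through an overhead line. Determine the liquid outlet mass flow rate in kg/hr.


Steady-state mass balance on the main outlet: F_out = F_in - F_removed
F_out = 391 - 41
F_out = 350 kg/hr


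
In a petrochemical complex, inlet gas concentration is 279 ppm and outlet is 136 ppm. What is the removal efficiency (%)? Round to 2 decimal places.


Efficiency = (G_in - G_out) / G_in * 100%
Efficiency = (279 - 136) / 279 * 100
Efficiency = 143 / 279 * 100
Efficiency = 51.25%
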